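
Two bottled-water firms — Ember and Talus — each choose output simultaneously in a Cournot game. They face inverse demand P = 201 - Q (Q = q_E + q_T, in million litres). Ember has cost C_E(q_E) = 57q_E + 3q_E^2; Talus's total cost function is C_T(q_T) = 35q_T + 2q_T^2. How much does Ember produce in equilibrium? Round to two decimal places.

Ember's profit: π_E = (201 - Q)q_E - (57q_E + 3q_E²). Setting ∂π_E/∂q_E = 0: 144 - 8q_E - (q_T) = 0.
Talus's profit: π_T = (201 - Q)q_T - (35q_T + 2q_T²). Setting ∂π_T/∂q_T = 0: 166 - 6q_T - (q_E) = 0.
Rearranging gives the reaction functions q_E = (144 - q_T)/8 and q_T = (166 - q_E)/6.
Substituting one into the other gives q_E = 698/47 and q_T = 1184/47.

14.85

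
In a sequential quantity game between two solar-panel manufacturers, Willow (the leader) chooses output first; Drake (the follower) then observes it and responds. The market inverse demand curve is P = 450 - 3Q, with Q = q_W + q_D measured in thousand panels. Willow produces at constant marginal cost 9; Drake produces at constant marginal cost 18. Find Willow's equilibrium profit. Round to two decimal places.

Solve by backward induction. Given q_W, the follower Drake maximises π_D = (450 - 3q_W - 3q_D)q_D - 18q_D.
Follower FOC: 432 - 3q_W - 6q_D = 0, so q_D(q_W) = (432 - 3q_W)/6.
Willow substitutes q_D(q_W) into its own profit: π_W = q_W(450 - 3q_W - (432 - 3q_W)/2) - 9q_W = (234 - (3/2)q_W)q_W - 9q_W.
Leader FOC: 225 - 3q_W = 0, so q_W = 75.
Then q_D = (432 - 3·75)/6 = 69/2.
Price P = 450 - 3·(219/2) = 243/2.
Willow's profit: (243/2 - 9)·75 = 8437.5000.

8437.50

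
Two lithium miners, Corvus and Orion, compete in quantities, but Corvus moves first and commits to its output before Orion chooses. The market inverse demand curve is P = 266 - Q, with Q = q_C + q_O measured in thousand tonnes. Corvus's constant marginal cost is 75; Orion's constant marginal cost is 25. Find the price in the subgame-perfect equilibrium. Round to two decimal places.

110.25

The follower Orion best-responds to any q_C: π_O = (266 - Q)q_O - 25q_O.
Follower FOC: 241 - q_C - 2q_O = 0, so q_O(q_C) = (241 - q_C)/2.
Corvus substitutes q_O(q_C) into its own profit: π_C = q_C(266 - q_C - (241 - q_C)/2) - 75q_C = (291/2 - (1/2)q_C)q_C - 75q_C.
Leader FOC: 141/2 - q_C = 0, so q_C = 141/2.
Then q_O = (241 - 141/2)/2 = 341/4.
Total output Q = 623/4, so price P = 266 - 623/4 = 441/4.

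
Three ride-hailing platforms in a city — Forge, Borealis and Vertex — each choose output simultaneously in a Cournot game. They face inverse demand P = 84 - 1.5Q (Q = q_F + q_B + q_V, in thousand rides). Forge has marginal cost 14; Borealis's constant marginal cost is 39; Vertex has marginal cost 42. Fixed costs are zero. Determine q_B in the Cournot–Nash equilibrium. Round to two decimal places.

3.83

Forge's profit: π_F = (84 - 1.5Q)q_F - (14q_F). Setting ∂π_F/∂q_F = 0: 70 - 3q_F - (3/2)(q_B + q_V) = 0.
Borealis's profit: π_B = (84 - 1.5Q)q_B - (39q_B). Setting ∂π_B/∂q_B = 0: 45 - 3q_B - (3/2)(q_F + q_V) = 0.
Vertex's profit: π_V = (84 - 1.5Q)q_V - (42q_V). Setting ∂π_V/∂q_V = 0: 42 - 3q_V - (3/2)(q_F + q_B) = 0.
Adding the 3 conditions: 157 − 3Q − 3Q = 0, i.e. Q = 157/6.
Back-substituting: q_F = (70 − 157/4)/(3/2) = 41/2, q_B = (45 − 157/4)/(3/2) = 23/6, q_V = (42 − 157/4)/(3/2) = 11/6.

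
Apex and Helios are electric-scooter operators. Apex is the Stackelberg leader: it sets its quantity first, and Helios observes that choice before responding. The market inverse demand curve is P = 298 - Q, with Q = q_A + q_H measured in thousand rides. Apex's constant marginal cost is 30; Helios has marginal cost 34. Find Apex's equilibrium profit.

9248

Solve by backward induction. Given q_A, the follower Helios maximises π_H = (298 - q_A - q_H)q_H - 34q_H.
∂π_H/∂q_H = 264 - q_A - 2q_H = 0 gives the reaction function q_H = (264 - q_A)/2.
The leader anticipates this reaction. Substituting into P = 298 - Q gives P = 166 - (1/2)q_A, so π_A = (166 - (1/2)q_A)q_A - 30q_A.
The leader's first-order condition 136 - q_A = 0 yields q_A = 136.
Then q_H = (264 - 136)/2 = 64.
Price P = 298 - 200 = 98.
Apex's profit: (98 - 30)·136 = 9248.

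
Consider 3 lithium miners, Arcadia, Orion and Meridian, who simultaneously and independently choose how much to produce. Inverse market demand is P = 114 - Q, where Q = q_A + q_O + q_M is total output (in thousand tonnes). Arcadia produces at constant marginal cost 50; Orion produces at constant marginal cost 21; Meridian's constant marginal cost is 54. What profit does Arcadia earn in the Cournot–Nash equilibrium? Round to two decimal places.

Arcadia's profit: π_A = (114 - Q)q_A - (50q_A). Setting ∂π_A/∂q_A = 0: 64 - 2q_A - (q_O + q_M) = 0.
Orion's first-order condition: 93 - 2q_O - (q_A + q_M) = 0.
Meridian's first-order condition: 60 - 2q_M - (q_A + q_O) = 0.
Adding the 3 conditions: 217 − 2Q − 2Q = 0, i.e. Q = 217/4.
Back-substituting: q_A = (64 − 217/4) = 39/4, q_O = (93 − 217/4) = 155/4, q_M = (60 − 217/4) = 23/4.
Price P = 114 - 217/4 = 239/4.
Arcadia's profit: (239/4 - 50)·(39/4) = 1521/16.

95.06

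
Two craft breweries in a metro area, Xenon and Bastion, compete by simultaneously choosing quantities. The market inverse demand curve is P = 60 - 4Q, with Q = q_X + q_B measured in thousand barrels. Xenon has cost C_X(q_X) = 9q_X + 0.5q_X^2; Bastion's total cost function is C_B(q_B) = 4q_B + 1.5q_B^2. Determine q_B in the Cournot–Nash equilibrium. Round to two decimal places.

3.61

Xenon's profit: π_X = (60 - 4Q)q_X - (9q_X + (1/2)q_X²). Setting ∂π_X/∂q_X = 0: 51 - 9q_X - 4(q_B) = 0.
Bastion's profit: π_B = (60 - 4Q)q_B - (4q_B + (3/2)q_B²). Setting ∂π_B/∂q_B = 0: 56 - 11q_B - 4(q_X) = 0.
Best responses: q_X = (51 - 4q_B)/9, q_B = (56 - 4q_X)/11.
Solving the pair: q_X = 337/83, q_B = 300/83.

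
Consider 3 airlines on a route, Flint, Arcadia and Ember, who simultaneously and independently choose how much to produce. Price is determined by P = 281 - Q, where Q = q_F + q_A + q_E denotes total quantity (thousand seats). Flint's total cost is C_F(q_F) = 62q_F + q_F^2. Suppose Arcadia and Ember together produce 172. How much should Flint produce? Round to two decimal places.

With rivals' combined output fixed at 172, Flint's profit is π_F = (281 - 172 - q_F)q_F - (62q_F + q_F²) = (109 - q_F)q_F - (62q_F + q_F²).
∂π_F/∂q_F = 47 - 4q_F = 0, so q_F = 47/4.

11.75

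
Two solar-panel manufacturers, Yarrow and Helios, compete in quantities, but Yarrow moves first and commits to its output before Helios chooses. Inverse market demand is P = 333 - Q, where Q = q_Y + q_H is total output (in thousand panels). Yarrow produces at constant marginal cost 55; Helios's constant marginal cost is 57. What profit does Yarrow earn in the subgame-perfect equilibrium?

9800

Solve by backward induction. Given q_Y, the follower Helios maximises π_H = (333 - q_Y - q_H)q_H - 57q_H.
∂π_H/∂q_H = 276 - q_Y - 2q_H = 0 gives the reaction function q_H = (276 - q_Y)/2.
The leader anticipates this reaction. Substituting into P = 333 - Q gives P = 195 - (1/2)q_Y, so π_Y = (195 - (1/2)q_Y)q_Y - 55q_Y.
Maximising: ∂π_Y/∂q_Y = 140 - q_Y = 0, giving q_Y = 140.
Then q_H = (276 - 140)/2 = 68.
Price P = 333 - 208 = 125.
Yarrow's profit: (125 - 55)·140 = 9800.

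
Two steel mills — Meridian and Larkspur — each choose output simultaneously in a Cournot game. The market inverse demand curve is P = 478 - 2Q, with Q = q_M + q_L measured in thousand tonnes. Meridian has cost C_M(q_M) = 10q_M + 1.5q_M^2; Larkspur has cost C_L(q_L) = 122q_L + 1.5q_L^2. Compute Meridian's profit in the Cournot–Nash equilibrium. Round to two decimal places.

Meridian's profit: π_M = (478 - 2Q)q_M - (10q_M + (3/2)q_M²). Setting ∂π_M/∂q_M = 0: 468 - 7q_M - 2(q_L) = 0.
Larkspur's profit: π_L = (478 - 2Q)q_L - (122q_L + (3/2)q_L²). Setting ∂π_L/∂q_L = 0: 356 - 7q_L - 2(q_M) = 0.
So q_M = (468 - 2q_L)/7 and q_L = (356 - 2q_M)/7.
Substituting one into the other gives q_M = 56.9778 and q_L = 1556/45.
Price P = 478 - 2·(824/9) = 294.8889.
Meridian's profit: 294.8889·56.9778 - 10·56.9778 - (3/2)·56.9778² = 11362.6351.

11362.64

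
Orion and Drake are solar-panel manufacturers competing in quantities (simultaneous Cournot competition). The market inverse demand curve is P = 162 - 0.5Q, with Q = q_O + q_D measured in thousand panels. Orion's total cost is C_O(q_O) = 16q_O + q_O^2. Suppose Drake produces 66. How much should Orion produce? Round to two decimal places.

37.67

With the rival's output fixed at 66, Orion's profit is π_O = (162 - (1/2)·66 - (1/2)q_O)q_O - (16q_O + q_O²) = (129 - (1/2)q_O)q_O - (16q_O + q_O²).
∂π_O/∂q_O = 113 - 3q_O = 0, so q_O = 113/3.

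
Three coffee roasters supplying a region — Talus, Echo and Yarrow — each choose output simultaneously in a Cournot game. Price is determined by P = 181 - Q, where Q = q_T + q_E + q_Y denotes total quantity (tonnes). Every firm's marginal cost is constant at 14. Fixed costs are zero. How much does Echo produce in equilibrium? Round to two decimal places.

Each firm earns π_i = (181 - Q)q_i - 14q_i.
First-order condition (treating rivals' output as given): 167 - 2q_i - Σ_{j≠i} q_j = 0.
By symmetry each firm produces the same amount; substituting Σ_{j≠i} q_j = 2q_i yields q_i = 167/4.

41.75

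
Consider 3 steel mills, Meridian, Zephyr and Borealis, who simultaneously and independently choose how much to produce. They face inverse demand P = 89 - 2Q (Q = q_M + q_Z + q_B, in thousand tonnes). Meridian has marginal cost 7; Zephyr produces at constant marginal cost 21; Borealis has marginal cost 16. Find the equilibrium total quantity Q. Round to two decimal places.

Meridian's profit: π_M = (89 - 2Q)q_M - (7q_M). Setting ∂π_M/∂q_M = 0: 82 - 4q_M - 2(q_Z + q_B) = 0.
Zephyr's profit: π_Z = (89 - 2Q)q_Z - (21q_Z). Setting ∂π_Z/∂q_Z = 0: 68 - 4q_Z - 2(q_M + q_B) = 0.
Borealis's profit: π_B = (89 - 2Q)q_B - (16q_B). Setting ∂π_B/∂q_B = 0: 73 - 4q_B - 2(q_M + q_Z) = 0.
Summing all 3 equations gives 223 − 8Q = 0, hence Q = 223/8.
Back-substituting: q_M = (82 − 223/4)/2 = 105/8, q_Z = (68 − 223/4)/2 = 49/8, q_B = (73 − 223/4)/2 = 69/8.
Total output Q = 105/8 + 49/8 + 69/8 = 223/8.

27.88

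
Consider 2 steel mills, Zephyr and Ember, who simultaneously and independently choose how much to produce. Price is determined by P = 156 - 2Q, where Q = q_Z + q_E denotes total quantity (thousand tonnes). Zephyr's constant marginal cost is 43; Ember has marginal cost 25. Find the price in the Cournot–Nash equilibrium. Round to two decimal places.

Zephyr's profit: π_Z = (156 - 2Q)q_Z - (43q_Z). Setting ∂π_Z/∂q_Z = 0: 113 - 4q_Z - 2(q_E) = 0.
Ember's first-order condition: 131 - 4q_E - 2(q_Z) = 0.
Best responses: q_Z = (113 - 2q_E)/4, q_E = (131 - 2q_Z)/4.
Substituting one into the other gives q_Z = 95/6 and q_E = 149/6.
Total output Q = 122/3, so price P = 156 - 2·(122/3) = 224/3.

74.67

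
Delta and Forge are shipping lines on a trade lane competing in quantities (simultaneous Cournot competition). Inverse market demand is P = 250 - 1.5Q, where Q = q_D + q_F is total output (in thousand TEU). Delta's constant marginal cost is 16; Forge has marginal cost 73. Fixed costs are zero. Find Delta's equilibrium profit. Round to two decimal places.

Delta's profit: π_D = (250 - 1.5Q)q_D - (16q_D). Setting ∂π_D/∂q_D = 0: 234 - 3q_D - (3/2)(q_F) = 0.
Forge's first-order condition: 177 - 3q_F - (3/2)(q_D) = 0.
So q_D = (234 - (3/2)q_F)/3 and q_F = (177 - (3/2)q_D)/3.
Substituting one into the other gives q_D = 194/3 and q_F = 80/3.
Price P = 250 - (3/2)·(274/3) = 113.
Delta's profit: (113 - 16)·(194/3) = 6272.6667.

6272.67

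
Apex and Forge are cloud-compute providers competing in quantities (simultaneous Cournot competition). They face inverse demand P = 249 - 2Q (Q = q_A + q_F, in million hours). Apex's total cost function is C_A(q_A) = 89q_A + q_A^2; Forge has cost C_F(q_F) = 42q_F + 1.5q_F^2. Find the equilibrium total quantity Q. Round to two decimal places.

Apex's profit: π_A = (249 - 2Q)q_A - (89q_A + q_A²). Setting ∂π_A/∂q_A = 0: 160 - 6q_A - 2(q_F) = 0.
Forge's first-order condition: 207 - 7q_F - 2(q_A) = 0.
Rearranging gives the reaction functions q_A = (160 - 2q_F)/6 and q_F = (207 - 2q_A)/7.
Substituting one into the other gives q_A = 353/19 and q_F = 461/19.
Total output Q = 353/19 + 461/19 = 814/19.

42.84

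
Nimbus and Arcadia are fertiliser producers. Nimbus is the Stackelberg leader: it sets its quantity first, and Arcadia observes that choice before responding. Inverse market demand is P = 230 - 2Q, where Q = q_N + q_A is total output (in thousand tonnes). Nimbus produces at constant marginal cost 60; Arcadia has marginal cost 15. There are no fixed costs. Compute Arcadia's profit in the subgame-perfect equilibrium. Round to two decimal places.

2907.03

Solve by backward induction. Given q_N, the follower Arcadia maximises π_A = (230 - 2q_N - 2q_A)q_A - 15q_A.
∂π_A/∂q_A = 215 - 2q_N - 4q_A = 0 gives the reaction function q_A = (215 - 2q_N)/4.
The leader anticipates this reaction. Substituting into P = 230 - 2Q gives P = 245/2 - q_N, so π_N = (245/2 - q_N)q_N - 60q_N.
Maximising: ∂π_N/∂q_N = 125/2 - 2q_N = 0, giving q_N = 125/4.
Then q_A = (215 - 2·(125/4))/4 = 305/8.
Price P = 230 - 2·(555/8) = 365/4.
Arcadia's profit: (365/4 - 15)·(305/8) = 2907.0313.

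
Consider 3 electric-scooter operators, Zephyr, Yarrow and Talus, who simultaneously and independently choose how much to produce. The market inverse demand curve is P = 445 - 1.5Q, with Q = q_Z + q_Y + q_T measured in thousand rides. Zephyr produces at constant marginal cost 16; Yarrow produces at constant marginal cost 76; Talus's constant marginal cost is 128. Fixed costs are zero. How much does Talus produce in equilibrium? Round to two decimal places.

Zephyr's profit: π_Z = (445 - 1.5Q)q_Z - (16q_Z). Setting ∂π_Z/∂q_Z = 0: 429 - 3q_Z - (3/2)(q_Y + q_T) = 0.
Yarrow's first-order condition: 369 - 3q_Y - (3/2)(q_Z + q_T) = 0.
Talus's first-order condition: 317 - 3q_T - (3/2)(q_Z + q_Y) = 0.
Adding the 3 conditions: 1115 − 3Q − 3Q = 0, i.e. Q = 1115/6.
Back-substituting: q_Z = (429 − 1115/4)/(3/2) = 601/6, q_Y = (369 − 1115/4)/(3/2) = 361/6, q_T = (317 − 1115/4)/(3/2) = 51/2.

25.50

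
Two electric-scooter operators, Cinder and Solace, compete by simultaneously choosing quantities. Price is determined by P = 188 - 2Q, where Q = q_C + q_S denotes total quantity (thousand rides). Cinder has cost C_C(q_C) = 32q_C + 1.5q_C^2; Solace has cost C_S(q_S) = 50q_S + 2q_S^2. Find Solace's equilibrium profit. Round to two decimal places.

632.72

Cinder's profit: π_C = (188 - 2Q)q_C - (32q_C + (3/2)q_C²). Setting ∂π_C/∂q_C = 0: 156 - 7q_C - 2(q_S) = 0.
Solace's first-order condition: 138 - 8q_S - 2(q_C) = 0.
So q_C = (156 - 2q_S)/7 and q_S = (138 - 2q_C)/8.
Solving the pair: q_C = 243/13, q_S = 327/26.
Price P = 188 - 2·(813/26) = 1631/13.
Solace's profit: (1631/13)·(327/26) - 50·(327/26) - 2(327/26)² = 632.7160.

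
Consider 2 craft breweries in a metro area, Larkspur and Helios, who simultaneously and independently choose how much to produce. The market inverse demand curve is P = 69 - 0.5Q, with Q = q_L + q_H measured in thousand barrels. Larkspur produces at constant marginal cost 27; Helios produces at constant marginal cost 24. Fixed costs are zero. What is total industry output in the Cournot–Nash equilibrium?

58

Larkspur's profit: π_L = (69 - 0.5Q)q_L - (27q_L). Setting ∂π_L/∂q_L = 0: 42 - q_L - (1/2)(q_H) = 0.
Helios's profit: π_H = (69 - 0.5Q)q_H - (24q_H). Setting ∂π_H/∂q_H = 0: 45 - q_H - (1/2)(q_L) = 0.
So q_L = (42 - (1/2)q_H) and q_H = (45 - (1/2)q_L).
Substituting one into the other gives q_L = 26 and q_H = 32.
Total output Q = 26 + 32 = 58.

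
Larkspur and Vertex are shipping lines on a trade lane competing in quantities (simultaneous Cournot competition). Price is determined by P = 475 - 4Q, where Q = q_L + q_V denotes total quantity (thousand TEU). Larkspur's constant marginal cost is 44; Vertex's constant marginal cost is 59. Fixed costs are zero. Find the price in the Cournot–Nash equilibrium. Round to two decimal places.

192.67

Larkspur's profit: π_L = (475 - 4Q)q_L - (44q_L). Setting ∂π_L/∂q_L = 0: 431 - 8q_L - 4(q_V) = 0.
Vertex's profit: π_V = (475 - 4Q)q_V - (59q_V). Setting ∂π_V/∂q_V = 0: 416 - 8q_V - 4(q_L) = 0.
So q_L = (431 - 4q_V)/8 and q_V = (416 - 4q_L)/8.
Solving the pair: q_L = 223/6, q_V = 401/12.
Total output Q = 847/12, so price P = 475 - 4·(847/12) = 578/3.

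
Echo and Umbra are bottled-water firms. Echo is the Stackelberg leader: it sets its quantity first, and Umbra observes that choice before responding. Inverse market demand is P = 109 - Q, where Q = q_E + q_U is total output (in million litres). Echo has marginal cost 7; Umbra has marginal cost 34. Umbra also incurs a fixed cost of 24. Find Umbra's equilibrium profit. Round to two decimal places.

3.56

The follower Umbra best-responds to any q_E: π_U = (109 - Q)q_U - 34q_U.
Follower FOC: 75 - q_E - 2q_U = 0, so q_U(q_E) = (75 - q_E)/2.
The leader anticipates this reaction. Substituting into P = 109 - Q gives P = 143/2 - (1/2)q_E, so π_E = (143/2 - (1/2)q_E)q_E - 7q_E.
The leader's first-order condition 129/2 - q_E = 0 yields q_E = 129/2.
Then q_U = (75 - 129/2)/2 = 21/4.
Price P = 109 - 279/4 = 157/4.
Umbra's profit: (157/4 - 34)·(21/4) - 24 = 57/16.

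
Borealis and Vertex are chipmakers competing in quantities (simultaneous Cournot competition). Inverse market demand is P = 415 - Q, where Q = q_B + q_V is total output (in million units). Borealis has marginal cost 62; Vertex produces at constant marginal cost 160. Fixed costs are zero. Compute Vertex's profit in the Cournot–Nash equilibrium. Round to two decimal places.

2738.78

Borealis's profit: π_B = (415 - Q)q_B - (62q_B). Setting ∂π_B/∂q_B = 0: 353 - 2q_B - (q_V) = 0.
Vertex's first-order condition: 255 - 2q_V - (q_B) = 0.
Rearranging gives the reaction functions q_B = (353 - q_V)/2 and q_V = (255 - q_B)/2.
Substituting one into the other gives q_B = 451/3 and q_V = 157/3.
Price P = 415 - 608/3 = 637/3.
Vertex's profit: (637/3 - 160)·(157/3) = 2738.7778.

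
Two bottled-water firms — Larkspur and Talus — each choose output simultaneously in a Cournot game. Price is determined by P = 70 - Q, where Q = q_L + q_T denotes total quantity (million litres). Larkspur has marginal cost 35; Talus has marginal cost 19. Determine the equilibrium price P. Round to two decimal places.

Larkspur's profit: π_L = (70 - Q)q_L - (35q_L). Setting ∂π_L/∂q_L = 0: 35 - 2q_L - (q_T) = 0.
Talus's profit: π_T = (70 - Q)q_T - (19q_T). Setting ∂π_T/∂q_T = 0: 51 - 2q_T - (q_L) = 0.
So q_L = (35 - q_T)/2 and q_T = (51 - q_L)/2.
Solving the pair: q_L = 19/3, q_T = 67/3.
Total output Q = 86/3, so price P = 70 - 86/3 = 124/3.

41.33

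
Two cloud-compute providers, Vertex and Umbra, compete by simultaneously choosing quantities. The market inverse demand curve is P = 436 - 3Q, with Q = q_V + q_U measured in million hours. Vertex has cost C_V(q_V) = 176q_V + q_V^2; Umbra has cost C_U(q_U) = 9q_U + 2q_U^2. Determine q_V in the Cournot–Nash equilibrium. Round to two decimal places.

18.58

Vertex's profit: π_V = (436 - 3Q)q_V - (176q_V + q_V²). Setting ∂π_V/∂q_V = 0: 260 - 8q_V - 3(q_U) = 0.
Umbra's first-order condition: 427 - 10q_U - 3(q_V) = 0.
Best responses: q_V = (260 - 3q_U)/8, q_U = (427 - 3q_V)/10.
Substituting one into the other gives q_V = 1319/71 and q_U = 37.1268.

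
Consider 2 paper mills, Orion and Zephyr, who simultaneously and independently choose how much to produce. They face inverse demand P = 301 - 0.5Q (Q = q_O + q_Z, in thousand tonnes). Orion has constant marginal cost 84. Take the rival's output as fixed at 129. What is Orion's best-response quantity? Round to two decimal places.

152.50

With the rival's output fixed at 129, Orion's profit is π_O = (301 - (1/2)·129 - (1/2)q_O)q_O - (84q_O) = (473/2 - (1/2)q_O)q_O - (84q_O).
∂π_O/∂q_O = 305/2 - q_O = 0, so q_O = 305/2.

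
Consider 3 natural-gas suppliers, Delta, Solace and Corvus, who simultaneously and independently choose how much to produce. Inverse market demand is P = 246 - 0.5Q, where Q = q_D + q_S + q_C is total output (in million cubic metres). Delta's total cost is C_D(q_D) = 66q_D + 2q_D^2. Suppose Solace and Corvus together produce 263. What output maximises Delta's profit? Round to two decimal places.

9.70

With rivals' combined output fixed at 263, Delta's profit is π_D = (246 - (1/2)·263 - (1/2)q_D)q_D - (66q_D + 2q_D²) = (229/2 - (1/2)q_D)q_D - (66q_D + 2q_D²).
∂π_D/∂q_D = 97/2 - 5q_D = 0, so q_D = 97/10.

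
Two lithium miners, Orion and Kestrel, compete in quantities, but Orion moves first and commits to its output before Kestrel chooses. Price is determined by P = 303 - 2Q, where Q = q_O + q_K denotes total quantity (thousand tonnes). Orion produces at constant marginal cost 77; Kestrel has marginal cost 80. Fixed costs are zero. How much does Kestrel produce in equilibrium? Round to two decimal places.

The follower Kestrel best-responds to any q_O: π_K = (303 - 2Q)q_K - 80q_K.
∂π_K/∂q_K = 223 - 2q_O - 4q_K = 0 gives the reaction function q_K = (223 - 2q_O)/4.
The leader anticipates this reaction. Substituting into P = 303 - 2Q gives P = 383/2 - q_O, so π_O = (383/2 - q_O)q_O - 77q_O.
Maximising: ∂π_O/∂q_O = 229/2 - 2q_O = 0, giving q_O = 229/4.
Then q_K = (223 - 2·(229/4))/4 = 217/8.

27.13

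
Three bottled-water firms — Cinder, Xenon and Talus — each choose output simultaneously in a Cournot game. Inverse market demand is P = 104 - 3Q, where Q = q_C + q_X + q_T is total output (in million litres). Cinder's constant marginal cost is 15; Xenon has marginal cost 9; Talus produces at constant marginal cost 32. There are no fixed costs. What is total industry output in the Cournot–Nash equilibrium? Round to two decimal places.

21.33

Cinder's profit: π_C = (104 - 3Q)q_C - (15q_C). Setting ∂π_C/∂q_C = 0: 89 - 6q_C - 3(q_X + q_T) = 0.
Xenon's profit: π_X = (104 - 3Q)q_X - (9q_X). Setting ∂π_X/∂q_X = 0: 95 - 6q_X - 3(q_C + q_T) = 0.
Talus's profit: π_T = (104 - 3Q)q_T - (32q_T). Setting ∂π_T/∂q_T = 0: 72 - 6q_T - 3(q_C + q_X) = 0.
Adding the 3 first-order conditions: 256 − 12Q = 0, so Q = 64/3.
Back-substituting: q_C = (89 − 64)/3 = 25/3, q_X = (95 − 64)/3 = 31/3, q_T = (72 − 64)/3 = 8/3.
Total output Q = 25/3 + 31/3 + 8/3 = 64/3.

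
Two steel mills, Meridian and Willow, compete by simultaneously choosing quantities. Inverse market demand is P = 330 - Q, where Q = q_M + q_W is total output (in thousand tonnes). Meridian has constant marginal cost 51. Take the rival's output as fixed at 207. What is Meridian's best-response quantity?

With the rival's output fixed at 207, Meridian's profit is π_M = (330 - 207 - q_M)q_M - (51q_M) = (123 - q_M)q_M - (51q_M).
∂π_M/∂q_M = 72 - 2q_M = 0, so q_M = 36.

36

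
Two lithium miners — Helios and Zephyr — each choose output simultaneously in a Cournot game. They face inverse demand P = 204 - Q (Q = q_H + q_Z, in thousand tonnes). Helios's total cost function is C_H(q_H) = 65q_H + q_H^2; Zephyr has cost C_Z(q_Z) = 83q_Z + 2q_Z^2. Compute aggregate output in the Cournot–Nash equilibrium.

46

Helios's profit: π_H = (204 - Q)q_H - (65q_H + q_H²). Setting ∂π_H/∂q_H = 0: 139 - 4q_H - (q_Z) = 0.
Zephyr's first-order condition: 121 - 6q_Z - (q_H) = 0.
Rearranging gives the reaction functions q_H = (139 - q_Z)/4 and q_Z = (121 - q_H)/6.
Solving the pair: q_H = 31, q_Z = 15.
Total output Q = 31 + 15 = 46.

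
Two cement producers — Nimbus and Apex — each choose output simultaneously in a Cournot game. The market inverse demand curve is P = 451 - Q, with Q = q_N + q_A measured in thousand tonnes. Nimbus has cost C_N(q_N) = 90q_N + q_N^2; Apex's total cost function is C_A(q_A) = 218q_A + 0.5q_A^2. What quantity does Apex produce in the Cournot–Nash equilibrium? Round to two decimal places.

51.91

Nimbus's profit: π_N = (451 - Q)q_N - (90q_N + q_N²). Setting ∂π_N/∂q_N = 0: 361 - 4q_N - (q_A) = 0.
Apex's profit: π_A = (451 - Q)q_A - (218q_A + (1/2)q_A²). Setting ∂π_A/∂q_A = 0: 233 - 3q_A - (q_N) = 0.
Best responses: q_N = (361 - q_A)/4, q_A = (233 - q_N)/3.
Substituting one into the other gives q_N = 850/11 and q_A = 571/11.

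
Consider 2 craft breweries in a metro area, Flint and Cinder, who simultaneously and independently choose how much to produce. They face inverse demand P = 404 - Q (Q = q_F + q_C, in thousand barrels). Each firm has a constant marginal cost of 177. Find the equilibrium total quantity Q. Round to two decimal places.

A representative firm's profit is π_i = q_i(404 - Q) - 177q_i.
Setting ∂π_i/∂q_i = 0 with rivals' quantities fixed: 227 - 2q_i - q_j = 0.
With identical firms every q_j equals q_i, so q_j = q_i and 227 = 3q_i, giving q_i = 227/3.
Total output Q = 227/3 + 227/3 = 454/3.

151.33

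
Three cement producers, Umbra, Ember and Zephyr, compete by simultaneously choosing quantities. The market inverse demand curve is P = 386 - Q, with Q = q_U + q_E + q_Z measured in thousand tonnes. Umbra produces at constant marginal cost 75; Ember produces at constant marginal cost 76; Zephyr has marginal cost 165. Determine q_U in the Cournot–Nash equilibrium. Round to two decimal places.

Umbra's profit: π_U = (386 - Q)q_U - (75q_U). Setting ∂π_U/∂q_U = 0: 311 - 2q_U - (q_E + q_Z) = 0.
Ember's profit: π_E = (386 - Q)q_E - (76q_E). Setting ∂π_E/∂q_E = 0: 310 - 2q_E - (q_U + q_Z) = 0.
Zephyr's profit: π_Z = (386 - Q)q_Z - (165q_Z). Setting ∂π_Z/∂q_Z = 0: 221 - 2q_Z - (q_U + q_E) = 0.
Adding the 3 first-order conditions: 842 − 4Q = 0, so Q = 421/2.
Back-substituting: q_U = (311 − 421/2) = 201/2, q_E = (310 − 421/2) = 199/2, q_Z = (221 − 421/2) = 21/2.

100.50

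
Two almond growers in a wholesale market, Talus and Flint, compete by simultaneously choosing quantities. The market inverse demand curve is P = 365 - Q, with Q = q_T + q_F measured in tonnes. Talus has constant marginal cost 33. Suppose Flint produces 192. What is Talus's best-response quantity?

With the rival's output fixed at 192, Talus's profit is π_T = (365 - 192 - q_T)q_T - (33q_T) = (173 - q_T)q_T - (33q_T).
∂π_T/∂q_T = 140 - 2q_T = 0, so q_T = 70.

70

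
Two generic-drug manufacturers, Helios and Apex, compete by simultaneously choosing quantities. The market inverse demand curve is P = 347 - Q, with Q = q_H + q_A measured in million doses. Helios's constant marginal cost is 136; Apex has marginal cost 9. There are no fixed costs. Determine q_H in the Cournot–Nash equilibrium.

Helios's profit: π_H = (347 - Q)q_H - (136q_H). Setting ∂π_H/∂q_H = 0: 211 - 2q_H - (q_A) = 0.
Apex's first-order condition: 338 - 2q_A - (q_H) = 0.
Best responses: q_H = (211 - q_A)/2, q_A = (338 - q_H)/2.
Solving the pair: q_H = 28, q_A = 155.

28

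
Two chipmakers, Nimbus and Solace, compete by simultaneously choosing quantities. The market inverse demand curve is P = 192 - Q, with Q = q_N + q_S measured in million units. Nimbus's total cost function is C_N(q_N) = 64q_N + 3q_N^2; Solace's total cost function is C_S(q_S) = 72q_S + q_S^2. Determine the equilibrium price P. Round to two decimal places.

152.52

Nimbus's profit: π_N = (192 - Q)q_N - (64q_N + 3q_N²). Setting ∂π_N/∂q_N = 0: 128 - 8q_N - (q_S) = 0.
Solace's first-order condition: 120 - 4q_S - (q_N) = 0.
Best responses: q_N = (128 - q_S)/8, q_S = (120 - q_N)/4.
Substituting one into the other gives q_N = 392/31 and q_S = 832/31.
Total output Q = 1224/31, so price P = 192 - 1224/31 = 152.5161.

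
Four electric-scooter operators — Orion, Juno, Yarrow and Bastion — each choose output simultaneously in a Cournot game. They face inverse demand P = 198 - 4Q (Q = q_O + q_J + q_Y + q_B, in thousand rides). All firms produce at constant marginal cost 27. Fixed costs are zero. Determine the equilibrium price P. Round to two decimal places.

61.20

A representative firm's profit is π_i = q_i(198 - 4Q) - 27q_i.
Setting ∂π_i/∂q_i = 0 with rivals' quantities fixed: 171 - 8q_i - 4·Σ_{j≠i} q_j = 0.
With identical firms every q_j equals q_i, so Σ_{j≠i} q_j = 3q_i and 171 = 20q_i, giving q_i = 171/20.
Total output Q = 171/5, so price P = 198 - 4·(171/5) = 306/5.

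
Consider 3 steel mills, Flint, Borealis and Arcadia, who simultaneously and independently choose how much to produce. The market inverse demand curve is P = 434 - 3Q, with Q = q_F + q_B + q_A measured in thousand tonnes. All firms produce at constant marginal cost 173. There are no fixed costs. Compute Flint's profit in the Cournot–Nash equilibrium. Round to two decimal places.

1419.19

A representative firm's profit is π_i = q_i(434 - 3Q) - 173q_i.
First-order condition (treating rivals' output as given): 261 - 6q_i - 3·Σ_{j≠i} q_j = 0.
With identical firms every q_j equals q_i, so Σ_{j≠i} q_j = 2q_i and 261 = 12q_i, giving q_i = 87/4.
Price P = 434 - 3·(261/4) = 953/4.
Flint's profit: (953/4 - 173)·(87/4) = 1419.1875.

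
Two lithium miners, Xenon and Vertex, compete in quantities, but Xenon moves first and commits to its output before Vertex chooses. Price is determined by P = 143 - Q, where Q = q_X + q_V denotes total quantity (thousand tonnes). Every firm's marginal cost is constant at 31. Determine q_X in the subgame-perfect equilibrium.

56

Solve by backward induction. Given q_X, the follower Vertex maximises π_V = (143 - q_X - q_V)q_V - 31q_V.
Follower FOC: 112 - q_X - 2q_V = 0, so q_V(q_X) = (112 - q_X)/2.
Xenon substitutes q_V(q_X) into its own profit: π_X = q_X(143 - q_X - (112 - q_X)/2) - 31q_X = (87 - (1/2)q_X)q_X - 31q_X.
Leader FOC: 56 - q_X = 0, so q_X = 56.
Then q_V = (112 - 56)/2 = 28.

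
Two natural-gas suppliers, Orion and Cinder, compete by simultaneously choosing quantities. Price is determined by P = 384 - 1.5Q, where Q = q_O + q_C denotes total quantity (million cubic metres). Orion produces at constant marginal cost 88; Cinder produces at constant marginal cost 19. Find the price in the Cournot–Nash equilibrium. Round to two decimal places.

Orion's profit: π_O = (384 - 1.5Q)q_O - (88q_O). Setting ∂π_O/∂q_O = 0: 296 - 3q_O - (3/2)(q_C) = 0.
Cinder's first-order condition: 365 - 3q_C - (3/2)(q_O) = 0.
Rearranging gives the reaction functions q_O = (296 - (3/2)q_C)/3 and q_C = (365 - (3/2)q_O)/3.
Substituting one into the other gives q_O = 454/9 and q_C = 868/9.
Total output Q = 1322/9, so price P = 384 - (3/2)·(1322/9) = 491/3.

163.67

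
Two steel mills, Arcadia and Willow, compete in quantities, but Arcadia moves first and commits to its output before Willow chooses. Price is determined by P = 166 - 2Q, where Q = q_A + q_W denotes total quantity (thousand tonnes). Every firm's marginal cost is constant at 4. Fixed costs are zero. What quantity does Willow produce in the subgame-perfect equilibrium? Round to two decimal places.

The follower Willow best-responds to any q_A: π_W = (166 - 2Q)q_W - 4q_W.
∂π_W/∂q_W = 162 - 2q_A - 4q_W = 0 gives the reaction function q_W = (162 - 2q_A)/4.
The leader anticipates this reaction. Substituting into P = 166 - 2Q gives P = 85 - q_A, so π_A = (85 - q_A)q_A - 4q_A.
Leader FOC: 81 - 2q_A = 0, so q_A = 81/2.
Then q_W = (162 - 2·(81/2))/4 = 81/4.

20.25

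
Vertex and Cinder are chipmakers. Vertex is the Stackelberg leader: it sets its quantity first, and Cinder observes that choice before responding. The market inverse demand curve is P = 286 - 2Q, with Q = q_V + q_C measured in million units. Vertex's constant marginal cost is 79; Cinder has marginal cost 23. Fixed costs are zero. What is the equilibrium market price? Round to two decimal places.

116.75

The follower Cinder best-responds to any q_V: π_C = (286 - 2Q)q_C - 23q_C.
Follower FOC: 263 - 2q_V - 4q_C = 0, so q_C(q_V) = (263 - 2q_V)/4.
The leader anticipates this reaction. Substituting into P = 286 - 2Q gives P = 309/2 - q_V, so π_V = (309/2 - q_V)q_V - 79q_V.
The leader's first-order condition 151/2 - 2q_V = 0 yields q_V = 151/4.
Then q_C = (263 - 2·(151/4))/4 = 375/8.
Total output Q = 677/8, so price P = 286 - 2·(677/8) = 467/4.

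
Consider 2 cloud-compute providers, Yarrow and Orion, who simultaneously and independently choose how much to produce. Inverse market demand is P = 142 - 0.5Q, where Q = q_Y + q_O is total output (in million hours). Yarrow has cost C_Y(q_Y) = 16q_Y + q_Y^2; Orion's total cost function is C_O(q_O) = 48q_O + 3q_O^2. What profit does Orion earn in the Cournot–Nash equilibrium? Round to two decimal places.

389.87

Yarrow's profit: π_Y = (142 - 0.5Q)q_Y - (16q_Y + q_Y²). Setting ∂π_Y/∂q_Y = 0: 126 - 3q_Y - (1/2)(q_O) = 0.
Orion's profit: π_O = (142 - 0.5Q)q_O - (48q_O + 3q_O²). Setting ∂π_O/∂q_O = 0: 94 - 7q_O - (1/2)(q_Y) = 0.
Rearranging gives the reaction functions q_Y = (126 - (1/2)q_O)/3 and q_O = (94 - (1/2)q_Y)/7.
Solving the pair: q_Y = 40.2410, q_O = 876/83.
Price P = 142 - (1/2)·50.7952 = 116.6024.
Orion's profit: 116.6024·(876/83) - 48·(876/83) - 3(876/83)² = 389.8702.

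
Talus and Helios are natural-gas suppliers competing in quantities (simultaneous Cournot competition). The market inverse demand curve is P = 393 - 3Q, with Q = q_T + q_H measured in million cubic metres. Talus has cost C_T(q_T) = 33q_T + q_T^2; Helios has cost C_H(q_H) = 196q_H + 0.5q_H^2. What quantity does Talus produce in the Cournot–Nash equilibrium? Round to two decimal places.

41.04

Talus's profit: π_T = (393 - 3Q)q_T - (33q_T + q_T²). Setting ∂π_T/∂q_T = 0: 360 - 8q_T - 3(q_H) = 0.
Helios's first-order condition: 197 - 7q_H - 3(q_T) = 0.
Best responses: q_T = (360 - 3q_H)/8, q_H = (197 - 3q_T)/7.
Substituting one into the other gives q_T = 1929/47 and q_H = 496/47.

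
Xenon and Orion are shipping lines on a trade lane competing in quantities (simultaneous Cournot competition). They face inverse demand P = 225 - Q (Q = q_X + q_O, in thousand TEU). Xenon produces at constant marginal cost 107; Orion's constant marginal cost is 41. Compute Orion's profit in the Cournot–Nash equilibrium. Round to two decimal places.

6944.44

Xenon's profit: π_X = (225 - Q)q_X - (107q_X). Setting ∂π_X/∂q_X = 0: 118 - 2q_X - (q_O) = 0.
Orion's first-order condition: 184 - 2q_O - (q_X) = 0.
Rearranging gives the reaction functions q_X = (118 - q_O)/2 and q_O = (184 - q_X)/2.
Solving the pair: q_X = 52/3, q_O = 250/3.
Price P = 225 - 302/3 = 373/3.
Orion's profit: (373/3 - 41)·(250/3) = 6944.4444.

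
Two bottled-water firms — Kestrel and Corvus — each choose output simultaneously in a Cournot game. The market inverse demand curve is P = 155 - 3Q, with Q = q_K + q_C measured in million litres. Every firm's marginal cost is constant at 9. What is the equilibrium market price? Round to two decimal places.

Each firm earns π_i = (155 - 3Q)q_i - 9q_i.
First-order condition (treating rivals' output as given): 146 - 6q_i - 3q_j = 0.
By symmetry each firm produces the same amount; substituting q_j = q_i yields q_i = 146/9.
Total output Q = 292/9, so price P = 155 - 3·(292/9) = 173/3.

57.67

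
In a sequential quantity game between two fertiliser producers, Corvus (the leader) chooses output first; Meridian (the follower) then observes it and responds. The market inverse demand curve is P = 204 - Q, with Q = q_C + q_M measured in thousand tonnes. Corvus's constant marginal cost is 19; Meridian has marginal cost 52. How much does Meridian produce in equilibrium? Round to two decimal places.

The follower Meridian best-responds to any q_C: π_M = (204 - Q)q_M - 52q_M.
Follower FOC: 152 - q_C - 2q_M = 0, so q_M(q_C) = (152 - q_C)/2.
Corvus substitutes q_M(q_C) into its own profit: π_C = q_C(204 - q_C - (152 - q_C)/2) - 19q_C = (128 - (1/2)q_C)q_C - 19q_C.
Maximising: ∂π_C/∂q_C = 109 - q_C = 0, giving q_C = 109.
Then q_M = (152 - 109)/2 = 43/2.

21.50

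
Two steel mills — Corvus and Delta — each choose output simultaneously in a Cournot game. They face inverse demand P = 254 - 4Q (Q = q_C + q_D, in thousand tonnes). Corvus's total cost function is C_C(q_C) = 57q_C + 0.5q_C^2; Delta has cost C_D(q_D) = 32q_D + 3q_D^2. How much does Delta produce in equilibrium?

Corvus's profit: π_C = (254 - 4Q)q_C - (57q_C + (1/2)q_C²). Setting ∂π_C/∂q_C = 0: 197 - 9q_C - 4(q_D) = 0.
Delta's profit: π_D = (254 - 4Q)q_D - (32q_D + 3q_D²). Setting ∂π_D/∂q_D = 0: 222 - 14q_D - 4(q_C) = 0.
Best responses: q_C = (197 - 4q_D)/9, q_D = (222 - 4q_C)/14.
Substituting one into the other gives q_C = 17 and q_D = 11.

11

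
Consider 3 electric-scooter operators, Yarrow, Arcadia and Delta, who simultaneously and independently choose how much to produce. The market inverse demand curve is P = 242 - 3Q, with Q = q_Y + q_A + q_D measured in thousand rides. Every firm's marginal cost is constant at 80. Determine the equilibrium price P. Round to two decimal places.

Each firm earns π_i = (242 - 3Q)q_i - 80q_i.
First-order condition (treating rivals' output as given): 162 - 6q_i - 3·Σ_{j≠i} q_j = 0.
By symmetry each firm produces the same amount; substituting Σ_{j≠i} q_j = 2q_i yields q_i = 162/12 = 27/2.
Total output Q = 81/2, so price P = 242 - 3·(81/2) = 241/2.

120.50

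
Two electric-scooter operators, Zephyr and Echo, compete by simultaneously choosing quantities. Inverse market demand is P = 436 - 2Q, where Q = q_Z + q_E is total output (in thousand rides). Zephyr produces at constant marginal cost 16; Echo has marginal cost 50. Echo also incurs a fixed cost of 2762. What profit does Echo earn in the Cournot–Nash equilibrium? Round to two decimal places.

Zephyr's profit: π_Z = (436 - 2Q)q_Z - (16q_Z). Setting ∂π_Z/∂q_Z = 0: 420 - 4q_Z - 2(q_E) = 0.
Echo's profit: π_E = (436 - 2Q)q_E - (50q_E). Setting ∂π_E/∂q_E = 0: 386 - 4q_E - 2(q_Z) = 0.
Rearranging gives the reaction functions q_Z = (420 - 2q_E)/4 and q_E = (386 - 2q_Z)/4.
Substituting one into the other gives q_Z = 227/3 and q_E = 176/3.
Price P = 436 - 2·(403/3) = 502/3.
Echo's profit: (502/3 - 50)·(176/3) - 2762 = 4121.5556.

4121.56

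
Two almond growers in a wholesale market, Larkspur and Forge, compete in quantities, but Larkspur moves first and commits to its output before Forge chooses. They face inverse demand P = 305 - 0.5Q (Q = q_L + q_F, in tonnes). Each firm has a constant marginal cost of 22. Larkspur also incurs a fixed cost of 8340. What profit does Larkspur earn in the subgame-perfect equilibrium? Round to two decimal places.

The follower Forge best-responds to any q_L: π_F = (305 - 0.5Q)q_F - 22q_F.
∂π_F/∂q_F = 283 - (1/2)q_L - q_F = 0 gives the reaction function q_F = (283 - (1/2)q_L).
The leader anticipates this reaction. Substituting into P = 305 - 0.5Q gives P = 327/2 - (1/4)q_L, so π_L = (327/2 - (1/4)q_L)q_L - 22q_L.
Leader FOC: 283/2 - (1/2)q_L = 0, so q_L = 283.
Then q_F = (283 - (1/2)·283) = 283/2.
Price P = 305 - (1/2)·(849/2) = 371/4.
Larkspur's profit: (371/4 - 22)·283 - 8340 = 11682.2500.

11682.25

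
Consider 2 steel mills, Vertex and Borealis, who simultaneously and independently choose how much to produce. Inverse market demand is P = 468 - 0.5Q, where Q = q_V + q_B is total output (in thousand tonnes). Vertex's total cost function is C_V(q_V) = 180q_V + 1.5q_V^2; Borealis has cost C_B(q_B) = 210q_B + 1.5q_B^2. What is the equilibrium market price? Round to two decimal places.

Vertex's profit: π_V = (468 - 0.5Q)q_V - (180q_V + (3/2)q_V²). Setting ∂π_V/∂q_V = 0: 288 - 4q_V - (1/2)(q_B) = 0.
Borealis's first-order condition: 258 - 4q_B - (1/2)(q_V) = 0.
Rearranging gives the reaction functions q_V = (288 - (1/2)q_B)/4 and q_B = (258 - (1/2)q_V)/4.
Substituting one into the other gives q_V = 1364/21 and q_B = 1184/21.
Total output Q = 364/3, so price P = 468 - (1/2)·(364/3) = 1222/3.

407.33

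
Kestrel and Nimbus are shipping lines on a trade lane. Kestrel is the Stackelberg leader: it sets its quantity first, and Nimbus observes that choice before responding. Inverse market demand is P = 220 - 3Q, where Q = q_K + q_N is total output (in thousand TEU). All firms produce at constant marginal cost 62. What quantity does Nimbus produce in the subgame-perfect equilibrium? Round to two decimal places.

13.17

Solve by backward induction. Given q_K, the follower Nimbus maximises π_N = (220 - 3q_K - 3q_N)q_N - 62q_N.
Setting the follower's marginal profit to zero, 158 - 3q_K - 6q_N = 0, i.e. q_N = (158 - 3q_K)/6.
Kestrel substitutes q_N(q_K) into its own profit: π_K = q_K(220 - 3q_K - (158 - 3q_K)/2) - 62q_K = (141 - (3/2)q_K)q_K - 62q_K.
Maximising: ∂π_K/∂q_K = 79 - 3q_K = 0, giving q_K = 79/3.
Then q_N = (158 - 3·(79/3))/6 = 79/6.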